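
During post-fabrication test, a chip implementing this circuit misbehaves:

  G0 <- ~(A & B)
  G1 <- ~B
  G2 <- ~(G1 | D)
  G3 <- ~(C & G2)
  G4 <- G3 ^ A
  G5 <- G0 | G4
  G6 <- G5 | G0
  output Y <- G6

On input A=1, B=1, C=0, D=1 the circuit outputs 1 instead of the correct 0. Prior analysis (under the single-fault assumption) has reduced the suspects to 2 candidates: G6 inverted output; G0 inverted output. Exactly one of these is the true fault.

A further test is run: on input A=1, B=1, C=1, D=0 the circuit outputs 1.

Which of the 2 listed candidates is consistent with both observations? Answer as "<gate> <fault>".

G0 inverted output

Evaluate each candidate on input A=1, B=1, C=1, D=0:
  G6 inverted output: G0=0, G1=0, G2=1, G3=0, G4=1, G5=1, G6=0 [inverted output] → 0 — eliminated
  G0 inverted output: G0=1 [inverted output], G1=0, G2=1, G3=0, G4=1, G5=1, G6=1 → 1 — matches
Only G0 inverted output reproduces the observed 1.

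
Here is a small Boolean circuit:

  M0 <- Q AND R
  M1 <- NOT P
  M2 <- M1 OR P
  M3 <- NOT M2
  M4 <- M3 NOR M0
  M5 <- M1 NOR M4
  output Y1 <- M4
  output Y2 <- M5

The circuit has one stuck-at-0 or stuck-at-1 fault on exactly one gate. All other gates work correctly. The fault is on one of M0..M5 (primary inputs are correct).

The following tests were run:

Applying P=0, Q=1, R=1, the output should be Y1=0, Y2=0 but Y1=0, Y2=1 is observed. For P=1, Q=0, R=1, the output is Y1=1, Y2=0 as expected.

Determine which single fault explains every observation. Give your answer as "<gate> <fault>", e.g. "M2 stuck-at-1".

M1 stuck-at-0

Fault-free values for test 1 (P=0, Q=1, R=1): M0=1, M1=1, M2=1, M3=0, M4=0, M5=0, giving Y1=0, Y2=0. Observed Y1=0, Y2=1.
Test 1: faults giving observed Y1=0, Y2=1 are {M1 stuck-at-0, M5 stuck-at-1}.
Test 2 (P=1, Q=0, R=1): fault-free M0=0, M1=0, M2=1, M3=0, M4=1, M5=0 → Y1=1, Y2=0; observed Y1=1, Y2=0. Eliminates M5 stuck-at-1.
Only M1 stuck-at-0 is consistent with every test.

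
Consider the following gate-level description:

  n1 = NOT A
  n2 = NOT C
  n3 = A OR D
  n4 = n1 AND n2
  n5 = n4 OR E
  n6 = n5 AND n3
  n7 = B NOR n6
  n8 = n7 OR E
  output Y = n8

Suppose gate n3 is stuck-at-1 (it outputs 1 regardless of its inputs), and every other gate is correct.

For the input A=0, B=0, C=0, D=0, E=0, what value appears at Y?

Propagate with n3 forced: n1=1, n2=1, n3=1 [stuck-at-1], n4=1, n5=1, n6=1, n7=0, n8=0.
So Y = 0. (Without the fault it would be 1.)

0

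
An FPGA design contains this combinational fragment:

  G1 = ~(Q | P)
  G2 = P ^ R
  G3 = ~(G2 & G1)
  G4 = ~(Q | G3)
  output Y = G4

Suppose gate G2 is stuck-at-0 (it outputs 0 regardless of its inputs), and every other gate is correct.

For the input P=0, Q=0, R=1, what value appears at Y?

0

Propagate with G2 forced: G1=1, G2=0 [stuck-at-0], G3=1, G4=0.
So Y = 0. (Without the fault it would be 1.)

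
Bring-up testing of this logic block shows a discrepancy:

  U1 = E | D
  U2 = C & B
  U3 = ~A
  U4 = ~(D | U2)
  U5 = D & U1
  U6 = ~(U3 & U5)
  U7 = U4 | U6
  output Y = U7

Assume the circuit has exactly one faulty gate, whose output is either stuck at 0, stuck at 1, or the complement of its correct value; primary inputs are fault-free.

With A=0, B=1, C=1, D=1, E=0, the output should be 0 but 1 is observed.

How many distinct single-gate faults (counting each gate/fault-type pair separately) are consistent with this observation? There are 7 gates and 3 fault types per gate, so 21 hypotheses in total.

Fault-free: U1=1, U2=1, U3=1, U4=0, U5=1, U6=0, U7=0 → 0. Observed 1.
  U1: stuck-at-0, inverted output ✓; others ✗
  U2: none of the 3 fault types match ✗
  U3: stuck-at-0, inverted output ✓; others ✗
  U4: stuck-at-1, inverted output ✓; others ✗
  U5: stuck-at-0, inverted output ✓; others ✗
  U6: stuck-at-1, inverted output ✓; others ✗
  U7: stuck-at-1, inverted output ✓; others ✗
Consistent faults: {U1 stuck-at-0, U1 inverted output, U3 stuck-at-0, U3 inverted output, U4 stuck-at-1, U4 inverted output, U5 stuck-at-0, U5 inverted output, U6 stuck-at-1, U6 inverted output, U7 stuck-at-1, U7 inverted output} — 12 in all.

12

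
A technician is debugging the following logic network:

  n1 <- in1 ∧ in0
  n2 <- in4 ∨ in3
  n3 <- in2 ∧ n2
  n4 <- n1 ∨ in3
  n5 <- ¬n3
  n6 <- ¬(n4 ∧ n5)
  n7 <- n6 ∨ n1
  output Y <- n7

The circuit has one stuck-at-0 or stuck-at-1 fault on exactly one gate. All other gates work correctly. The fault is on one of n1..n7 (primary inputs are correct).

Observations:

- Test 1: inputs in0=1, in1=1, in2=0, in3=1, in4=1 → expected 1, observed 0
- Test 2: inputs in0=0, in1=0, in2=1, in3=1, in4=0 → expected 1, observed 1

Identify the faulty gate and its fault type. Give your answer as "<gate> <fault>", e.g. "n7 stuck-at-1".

Fault-free values for test 1 (in0=1, in1=1, in2=0, in3=1, in4=1): n1=1, n2=1, n3=0, n4=1, n5=1, n6=0, n7=1, giving Y=1. Observed 0.
Test 1: faults giving observed 0 are {n1 stuck-at-0, n7 stuck-at-0}.
Test 2 (in0=0, in1=0, in2=1, in3=1, in4=0): fault-free n1=0, n2=1, n3=1, n4=1, n5=0, n6=1, n7=1 → 1; observed 1. Eliminates n7 stuck-at-0.
Only n1 stuck-at-0 is consistent with every test.

n1 stuck-at-0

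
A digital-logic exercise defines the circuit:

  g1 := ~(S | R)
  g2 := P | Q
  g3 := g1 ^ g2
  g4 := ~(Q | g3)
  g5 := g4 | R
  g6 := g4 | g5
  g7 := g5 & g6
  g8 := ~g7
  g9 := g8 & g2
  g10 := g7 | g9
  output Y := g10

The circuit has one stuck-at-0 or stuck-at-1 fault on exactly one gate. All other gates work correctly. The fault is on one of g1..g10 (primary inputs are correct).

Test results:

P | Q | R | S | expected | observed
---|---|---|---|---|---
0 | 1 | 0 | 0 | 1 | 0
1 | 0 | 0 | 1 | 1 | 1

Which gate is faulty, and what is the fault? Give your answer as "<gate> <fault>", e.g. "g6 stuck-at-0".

g2 stuck-at-0

Fault-free values for test 1 (P=0, Q=1, R=0, S=0): g1=1, g2=1, g3=0, g4=0, g5=0, g6=0, g7=0, g8=1, g9=1, g10=1, giving Y=1. Observed 0.
Test 1: faults giving observed 0 are {g2 stuck-at-0, g8 stuck-at-0, g9 stuck-at-0, g10 stuck-at-0}.
Test 2 (P=1, Q=0, R=0, S=1): fault-free g1=0, g2=1, g3=1, g4=0, g5=0, g6=0, g7=0, g8=1, g9=1, g10=1 → 1; observed 1. Eliminates g8 stuck-at-0, g9 stuck-at-0, g10 stuck-at-0.
Only g2 stuck-at-0 is consistent with every test.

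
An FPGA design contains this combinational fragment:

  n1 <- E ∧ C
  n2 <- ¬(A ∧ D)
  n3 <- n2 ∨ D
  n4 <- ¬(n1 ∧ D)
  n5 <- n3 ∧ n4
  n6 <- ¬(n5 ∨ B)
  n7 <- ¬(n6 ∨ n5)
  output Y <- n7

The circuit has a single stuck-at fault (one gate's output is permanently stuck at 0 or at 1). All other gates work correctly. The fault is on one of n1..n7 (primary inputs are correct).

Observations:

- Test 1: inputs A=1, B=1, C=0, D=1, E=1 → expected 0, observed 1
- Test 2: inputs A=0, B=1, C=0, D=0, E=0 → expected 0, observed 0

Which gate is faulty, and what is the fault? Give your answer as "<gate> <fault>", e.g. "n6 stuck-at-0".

n1 stuck-at-1

Fault-free values for test 1 (A=1, B=1, C=0, D=1, E=1): n1=0, n2=0, n3=1, n4=1, n5=1, n6=0, n7=0, giving Y=0. Observed 1.
Test 1: faults giving observed 1 are {n1 stuck-at-1, n3 stuck-at-0, n4 stuck-at-0, n5 stuck-at-0, n7 stuck-at-1}.
Test 2 (A=0, B=1, C=0, D=0, E=0): fault-free n1=0, n2=1, n3=1, n4=1, n5=1, n6=0, n7=0 → 0; observed 0. Eliminates n3 stuck-at-0, n4 stuck-at-0, n5 stuck-at-0, n7 stuck-at-1.
Only n1 stuck-at-1 is consistent with every test.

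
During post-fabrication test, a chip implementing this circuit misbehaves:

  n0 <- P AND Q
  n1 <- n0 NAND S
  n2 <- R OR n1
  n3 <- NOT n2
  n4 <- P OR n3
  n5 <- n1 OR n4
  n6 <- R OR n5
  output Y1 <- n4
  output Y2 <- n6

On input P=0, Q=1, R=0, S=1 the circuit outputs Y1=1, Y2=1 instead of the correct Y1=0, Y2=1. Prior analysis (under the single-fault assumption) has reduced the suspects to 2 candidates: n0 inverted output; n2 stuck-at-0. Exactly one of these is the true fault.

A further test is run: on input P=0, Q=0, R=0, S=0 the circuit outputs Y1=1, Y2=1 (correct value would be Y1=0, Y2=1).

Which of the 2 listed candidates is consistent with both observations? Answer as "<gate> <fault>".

Evaluate each candidate on input P=0, Q=0, R=0, S=0:
  n0 inverted output: n0=1 [inverted output], n1=1, n2=1, n3=0, n4=0, n5=1, n6=1 → Y1=0, Y2=1 — eliminated
  n2 stuck-at-0: n0=0, n1=1, n2=0 [stuck-at-0], n3=1, n4=1, n5=1, n6=1 → Y1=1, Y2=1 — matches
Only n2 stuck-at-0 reproduces the observed Y1=1, Y2=1.

n2 stuck-at-0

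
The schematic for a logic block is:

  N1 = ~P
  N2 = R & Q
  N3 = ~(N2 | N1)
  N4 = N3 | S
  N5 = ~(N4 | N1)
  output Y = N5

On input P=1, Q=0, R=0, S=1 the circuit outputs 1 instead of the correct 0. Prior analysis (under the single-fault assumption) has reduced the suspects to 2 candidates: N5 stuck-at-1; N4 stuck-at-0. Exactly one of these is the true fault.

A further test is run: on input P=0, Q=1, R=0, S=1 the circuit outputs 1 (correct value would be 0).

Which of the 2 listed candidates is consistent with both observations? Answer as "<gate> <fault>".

Evaluate each candidate on input P=0, Q=1, R=0, S=1:
  N5 stuck-at-1: N1=1, N2=0, N3=0, N4=1, N5=1 [stuck-at-1] → 1 — matches
  N4 stuck-at-0: N1=1, N2=0, N3=0, N4=0 [stuck-at-0], N5=0 → 0 — eliminated
Only N5 stuck-at-1 reproduces the observed 1.

N5 stuck-at-1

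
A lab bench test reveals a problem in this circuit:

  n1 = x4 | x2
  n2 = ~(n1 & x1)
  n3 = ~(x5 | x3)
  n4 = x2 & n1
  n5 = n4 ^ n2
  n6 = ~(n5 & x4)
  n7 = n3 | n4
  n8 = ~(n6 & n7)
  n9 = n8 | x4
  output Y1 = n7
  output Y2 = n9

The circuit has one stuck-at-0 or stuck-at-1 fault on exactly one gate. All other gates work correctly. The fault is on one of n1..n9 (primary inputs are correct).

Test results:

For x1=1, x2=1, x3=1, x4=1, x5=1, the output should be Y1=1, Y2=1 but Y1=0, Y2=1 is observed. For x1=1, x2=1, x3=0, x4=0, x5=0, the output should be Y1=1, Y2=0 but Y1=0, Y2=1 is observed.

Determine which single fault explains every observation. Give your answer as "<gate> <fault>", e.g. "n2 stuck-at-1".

Fault-free values for test 1 (x1=1, x2=1, x3=1, x4=1, x5=1): n1=1, n2=0, n3=0, n4=1, n5=1, n6=0, n7=1, n8=1, n9=1, giving Y1=1, Y2=1. Observed Y1=0, Y2=1.
Test 1: faults giving observed Y1=0, Y2=1 are {n1 stuck-at-0, n4 stuck-at-0, n7 stuck-at-0}.
Test 2 (x1=1, x2=1, x3=0, x4=0, x5=0): fault-free n1=1, n2=0, n3=1, n4=1, n5=1, n6=1, n7=1, n8=0, n9=0 → Y1=1, Y2=0; observed Y1=0, Y2=1. Eliminates n1 stuck-at-0, n4 stuck-at-0.
Only n7 stuck-at-0 is consistent with every test.

n7 stuck-at-0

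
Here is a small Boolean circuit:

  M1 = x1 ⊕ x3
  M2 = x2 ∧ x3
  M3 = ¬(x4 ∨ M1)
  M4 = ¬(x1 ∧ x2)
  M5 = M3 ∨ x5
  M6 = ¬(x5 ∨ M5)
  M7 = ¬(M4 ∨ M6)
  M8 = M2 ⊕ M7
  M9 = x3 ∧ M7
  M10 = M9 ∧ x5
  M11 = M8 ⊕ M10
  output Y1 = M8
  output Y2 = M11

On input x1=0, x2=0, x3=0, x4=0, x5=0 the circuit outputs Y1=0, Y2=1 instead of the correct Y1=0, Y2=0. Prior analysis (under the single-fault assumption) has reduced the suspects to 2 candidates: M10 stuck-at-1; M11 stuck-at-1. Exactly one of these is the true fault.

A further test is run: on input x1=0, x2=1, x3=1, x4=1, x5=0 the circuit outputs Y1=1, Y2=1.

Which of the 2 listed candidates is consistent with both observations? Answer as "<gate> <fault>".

Evaluate each candidate on input x1=0, x2=1, x3=1, x4=1, x5=0:
  M10 stuck-at-1: M1=1, M2=1, M3=0, M4=1, M5=0, M6=1, M7=0, M8=1, M9=0, M10=1 [stuck-at-1], M11=0 → Y1=1, Y2=0 — eliminated
  M11 stuck-at-1: M1=1, M2=1, M3=0, M4=1, M5=0, M6=1, M7=0, M8=1, M9=0, M10=0, M11=1 [stuck-at-1] → Y1=1, Y2=1 — matches
Only M11 stuck-at-1 reproduces the observed Y1=1, Y2=1.

M11 stuck-at-1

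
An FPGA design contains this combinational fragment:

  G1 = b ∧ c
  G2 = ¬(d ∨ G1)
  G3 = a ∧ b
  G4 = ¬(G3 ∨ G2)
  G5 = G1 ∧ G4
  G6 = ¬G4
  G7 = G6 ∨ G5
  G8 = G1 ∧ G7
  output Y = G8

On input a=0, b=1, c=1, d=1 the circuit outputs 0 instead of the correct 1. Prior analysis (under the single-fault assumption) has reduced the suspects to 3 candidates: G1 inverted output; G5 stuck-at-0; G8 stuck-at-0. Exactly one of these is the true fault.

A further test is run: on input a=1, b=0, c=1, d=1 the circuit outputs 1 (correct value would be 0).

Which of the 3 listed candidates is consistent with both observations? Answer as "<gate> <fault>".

G1 inverted output

Evaluate each candidate on input a=1, b=0, c=1, d=1:
  G1 inverted output: G1=1 [inverted output], G2=0, G3=0, G4=1, G5=1, G6=0, G7=1, G8=1 → 1 — matches
  G5 stuck-at-0: G1=0, G2=0, G3=0, G4=1, G5=0 [stuck-at-0], G6=0, G7=0, G8=0 → 0 — eliminated
  G8 stuck-at-0: G1=0, G2=0, G3=0, G4=1, G5=0, G6=0, G7=0, G8=0 [stuck-at-0] → 0 — eliminated
Only G1 inverted output reproduces the observed 1.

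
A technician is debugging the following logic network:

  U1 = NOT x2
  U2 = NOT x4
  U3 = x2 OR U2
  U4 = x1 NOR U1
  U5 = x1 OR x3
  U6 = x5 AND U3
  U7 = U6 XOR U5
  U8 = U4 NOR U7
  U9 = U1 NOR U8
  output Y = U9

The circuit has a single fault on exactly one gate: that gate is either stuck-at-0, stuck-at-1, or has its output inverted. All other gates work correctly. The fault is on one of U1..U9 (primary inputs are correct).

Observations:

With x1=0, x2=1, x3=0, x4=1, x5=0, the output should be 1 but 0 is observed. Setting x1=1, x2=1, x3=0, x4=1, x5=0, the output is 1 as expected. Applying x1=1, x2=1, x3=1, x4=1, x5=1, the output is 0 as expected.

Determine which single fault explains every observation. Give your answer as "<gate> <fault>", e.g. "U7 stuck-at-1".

U4 stuck-at-0

Fault-free values for test 1 (x1=0, x2=1, x3=0, x4=1, x5=0): U1=0, U2=0, U3=1, U4=1, U5=0, U6=0, U7=0, U8=0, U9=1, giving Y=1. Observed 0.
Test 1: faults giving observed 0 are {U1 stuck-at-1, U1 inverted output, U4 stuck-at-0, U4 inverted output, U8 stuck-at-1, U8 inverted output, U9 stuck-at-0, U9 inverted output}.
Test 2 (x1=1, x2=1, x3=0, x4=1, x5=0): fault-free U1=0, U2=0, U3=1, U4=0, U5=1, U6=0, U7=1, U8=0, U9=1 → 1; observed 1. Eliminates U1 stuck-at-1, U1 inverted output, U8 stuck-at-1, U8 inverted output, U9 stuck-at-0, U9 inverted output.
Test 3 (x1=1, x2=1, x3=1, x4=1, x5=1): fault-free U1=0, U2=0, U3=1, U4=0, U5=1, U6=1, U7=0, U8=1, U9=0 → 0; observed 0. Eliminates U4 inverted output.
Only U4 stuck-at-0 is consistent with every test.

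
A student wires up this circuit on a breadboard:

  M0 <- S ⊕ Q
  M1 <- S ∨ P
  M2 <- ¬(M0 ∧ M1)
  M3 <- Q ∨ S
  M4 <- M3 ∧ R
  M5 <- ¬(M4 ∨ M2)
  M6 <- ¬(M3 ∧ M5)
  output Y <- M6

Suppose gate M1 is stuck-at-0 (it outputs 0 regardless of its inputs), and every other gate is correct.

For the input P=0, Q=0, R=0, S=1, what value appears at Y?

1

Propagate with M1 forced: M0=1, M1=0 [stuck-at-0], M2=1, M3=1, M4=0, M5=0, M6=1.
So Y = 1. (Without the fault it would be 0.)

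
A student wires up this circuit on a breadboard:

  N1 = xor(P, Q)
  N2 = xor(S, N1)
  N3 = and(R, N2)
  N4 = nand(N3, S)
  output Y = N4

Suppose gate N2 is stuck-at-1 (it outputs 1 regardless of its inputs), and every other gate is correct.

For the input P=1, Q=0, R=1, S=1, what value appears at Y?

0

Propagate with N2 forced: N1=1, N2=1 [stuck-at-1], N3=1, N4=0.
So Y = 0. (Without the fault it would be 1.)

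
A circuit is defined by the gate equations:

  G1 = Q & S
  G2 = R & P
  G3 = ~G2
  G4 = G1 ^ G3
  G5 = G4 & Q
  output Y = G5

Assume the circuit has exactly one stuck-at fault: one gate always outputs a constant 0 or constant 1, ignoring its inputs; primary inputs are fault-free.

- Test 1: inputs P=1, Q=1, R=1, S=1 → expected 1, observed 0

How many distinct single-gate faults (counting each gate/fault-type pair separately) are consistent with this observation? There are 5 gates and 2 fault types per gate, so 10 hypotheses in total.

Fault-free: G1=1, G2=1, G3=0, G4=1, G5=1 → 1. Observed 0.
  G1 stuck-at-0: output 0 ✓
  G1 stuck-at-1: output 1 ✗
  G2 stuck-at-0: output 0 ✓
  G2 stuck-at-1: output 1 ✗
  G3 stuck-at-0: output 1 ✗
  G3 stuck-at-1: output 0 ✓
  G4 stuck-at-0: output 0 ✓
  G4 stuck-at-1: output 1 ✗
  G5 stuck-at-0: output 0 ✓
  G5 stuck-at-1: output 1 ✗
Consistent faults: {G1 stuck-at-0, G2 stuck-at-0, G3 stuck-at-1, G4 stuck-at-0, G5 stuck-at-0} — 5 in all.

5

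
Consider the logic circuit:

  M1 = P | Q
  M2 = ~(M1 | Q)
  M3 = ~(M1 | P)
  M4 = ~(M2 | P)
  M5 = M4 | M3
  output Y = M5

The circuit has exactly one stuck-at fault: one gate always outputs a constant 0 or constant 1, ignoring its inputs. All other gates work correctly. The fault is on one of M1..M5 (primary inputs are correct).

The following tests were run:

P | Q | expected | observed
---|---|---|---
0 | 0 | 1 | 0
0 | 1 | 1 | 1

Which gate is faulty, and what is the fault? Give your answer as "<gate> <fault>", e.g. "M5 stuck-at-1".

M3 stuck-at-0

Fault-free values for test 1 (P=0, Q=0): M1=0, M2=1, M3=1, M4=0, M5=1, giving Y=1. Observed 0.
Test 1: faults giving observed 0 are {M3 stuck-at-0, M5 stuck-at-0}.
Test 2 (P=0, Q=1): fault-free M1=1, M2=0, M3=0, M4=1, M5=1 → 1; observed 1. Eliminates M5 stuck-at-0.
Only M3 stuck-at-0 is consistent with every test.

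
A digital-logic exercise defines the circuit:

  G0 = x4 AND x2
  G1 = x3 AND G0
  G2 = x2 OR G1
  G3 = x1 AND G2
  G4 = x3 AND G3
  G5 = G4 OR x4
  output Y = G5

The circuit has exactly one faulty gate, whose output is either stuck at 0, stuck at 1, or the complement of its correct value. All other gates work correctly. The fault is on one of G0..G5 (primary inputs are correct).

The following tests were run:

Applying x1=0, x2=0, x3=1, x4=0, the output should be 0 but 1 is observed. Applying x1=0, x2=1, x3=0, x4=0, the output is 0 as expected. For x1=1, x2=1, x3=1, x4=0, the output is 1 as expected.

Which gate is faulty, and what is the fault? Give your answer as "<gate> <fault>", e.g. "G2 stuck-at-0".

Fault-free values for test 1 (x1=0, x2=0, x3=1, x4=0): G0=0, G1=0, G2=0, G3=0, G4=0, G5=0, giving Y=0. Observed 1.
Test 1: faults giving observed 1 are {G3 stuck-at-1, G3 inverted output, G4 stuck-at-1, G4 inverted output, G5 stuck-at-1, G5 inverted output}.
Test 2 (x1=0, x2=1, x3=0, x4=0): fault-free G0=0, G1=0, G2=1, G3=0, G4=0, G5=0 → 0; observed 0. Eliminates G4 stuck-at-1, G4 inverted output, G5 stuck-at-1, G5 inverted output.
Test 3 (x1=1, x2=1, x3=1, x4=0): fault-free G0=0, G1=0, G2=1, G3=1, G4=1, G5=1 → 1; observed 1. Eliminates G3 inverted output.
Only G3 stuck-at-1 is consistent with every test.

G3 stuck-at-1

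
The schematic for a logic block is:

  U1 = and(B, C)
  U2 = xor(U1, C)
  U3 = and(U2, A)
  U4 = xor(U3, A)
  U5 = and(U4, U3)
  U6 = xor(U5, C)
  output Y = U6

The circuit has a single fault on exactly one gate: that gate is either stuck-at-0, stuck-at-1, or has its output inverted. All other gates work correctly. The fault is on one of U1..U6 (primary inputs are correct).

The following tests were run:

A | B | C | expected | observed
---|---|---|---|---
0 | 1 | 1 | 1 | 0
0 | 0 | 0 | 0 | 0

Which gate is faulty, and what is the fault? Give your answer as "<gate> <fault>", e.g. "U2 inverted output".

U6 stuck-at-0

Fault-free values for test 1 (A=0, B=1, C=1): U1=1, U2=0, U3=0, U4=0, U5=0, U6=1, giving Y=1. Observed 0.
Test 1: faults giving observed 0 are {U3 stuck-at-1, U3 inverted output, U5 stuck-at-1, U5 inverted output, U6 stuck-at-0, U6 inverted output}.
Test 2 (A=0, B=0, C=0): fault-free U1=0, U2=0, U3=0, U4=0, U5=0, U6=0 → 0; observed 0. Eliminates U3 stuck-at-1, U3 inverted output, U5 stuck-at-1, U5 inverted output, U6 inverted output.
Only U6 stuck-at-0 is consistent with every test.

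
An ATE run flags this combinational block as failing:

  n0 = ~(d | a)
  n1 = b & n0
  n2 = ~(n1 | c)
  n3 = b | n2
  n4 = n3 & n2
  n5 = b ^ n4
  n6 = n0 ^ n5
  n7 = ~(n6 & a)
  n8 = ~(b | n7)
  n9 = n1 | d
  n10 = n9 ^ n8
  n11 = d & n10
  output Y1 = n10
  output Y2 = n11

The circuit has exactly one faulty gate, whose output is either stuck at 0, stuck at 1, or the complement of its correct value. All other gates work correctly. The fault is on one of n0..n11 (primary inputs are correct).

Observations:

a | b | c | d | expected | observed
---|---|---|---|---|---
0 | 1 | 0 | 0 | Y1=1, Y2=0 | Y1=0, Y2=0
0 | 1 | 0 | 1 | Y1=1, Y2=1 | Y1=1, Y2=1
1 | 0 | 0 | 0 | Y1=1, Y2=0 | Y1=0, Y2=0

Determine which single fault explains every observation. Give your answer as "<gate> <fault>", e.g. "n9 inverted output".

n0 inverted output

Fault-free values for test 1 (a=0, b=1, c=0, d=0): n0=1, n1=1, n2=0, n3=1, n4=0, n5=1, n6=0, n7=1, n8=0, n9=1, n10=1, n11=0, giving Y1=1, Y2=0. Observed Y1=0, Y2=0.
Test 1: faults giving observed Y1=0, Y2=0 are {n0 stuck-at-0, n0 inverted output, n1 stuck-at-0, n1 inverted output, n8 stuck-at-1, n8 inverted output, n9 stuck-at-0, n9 inverted output, n10 stuck-at-0, n10 inverted output}.
Test 2 (a=0, b=1, c=0, d=1): fault-free n0=0, n1=0, n2=1, n3=1, n4=1, n5=0, n6=0, n7=1, n8=0, n9=1, n10=1, n11=1 → Y1=1, Y2=1; observed Y1=1, Y2=1. Eliminates n8 stuck-at-1, n8 inverted output, n9 stuck-at-0, n9 inverted output, n10 stuck-at-0, n10 inverted output.
Test 3 (a=1, b=0, c=0, d=0): fault-free n0=0, n1=0, n2=1, n3=1, n4=1, n5=1, n6=1, n7=0, n8=1, n9=0, n10=1, n11=0 → Y1=1, Y2=0; observed Y1=0, Y2=0. Eliminates n0 stuck-at-0, n1 stuck-at-0, n1 inverted output.
Only n0 inverted output is consistent with every test.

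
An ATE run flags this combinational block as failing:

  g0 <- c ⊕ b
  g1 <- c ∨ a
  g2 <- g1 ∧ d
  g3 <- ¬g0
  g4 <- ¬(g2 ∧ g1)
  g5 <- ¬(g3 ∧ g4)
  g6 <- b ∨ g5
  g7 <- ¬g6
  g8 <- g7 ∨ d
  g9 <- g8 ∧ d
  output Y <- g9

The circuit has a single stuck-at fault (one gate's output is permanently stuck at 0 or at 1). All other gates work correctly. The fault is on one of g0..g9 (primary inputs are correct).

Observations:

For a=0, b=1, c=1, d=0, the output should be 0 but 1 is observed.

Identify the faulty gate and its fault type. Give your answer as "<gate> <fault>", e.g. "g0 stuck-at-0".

Fault-free values for test 1 (a=0, b=1, c=1, d=0): g0=0, g1=1, g2=0, g3=1, g4=1, g5=0, g6=1, g7=0, g8=0, g9=0, giving Y=0. Observed 1.
Test 1: faults giving observed 1 are {g9 stuck-at-1}.
Only g9 stuck-at-1 is consistent with every test.

g9 stuck-at-1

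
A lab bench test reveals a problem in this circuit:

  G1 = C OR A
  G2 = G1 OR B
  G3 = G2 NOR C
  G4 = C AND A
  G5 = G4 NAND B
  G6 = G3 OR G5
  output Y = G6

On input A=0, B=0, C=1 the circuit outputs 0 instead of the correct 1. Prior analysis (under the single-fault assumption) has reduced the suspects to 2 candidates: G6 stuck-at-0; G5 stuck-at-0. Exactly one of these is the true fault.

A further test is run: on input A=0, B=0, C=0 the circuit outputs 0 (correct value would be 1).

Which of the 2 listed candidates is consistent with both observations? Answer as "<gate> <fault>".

Evaluate each candidate on input A=0, B=0, C=0:
  G6 stuck-at-0: G1=0, G2=0, G3=1, G4=0, G5=1, G6=0 [stuck-at-0] → 0 — matches
  G5 stuck-at-0: G1=0, G2=0, G3=1, G4=0, G5=0 [stuck-at-0], G6=1 → 1 — eliminated
Only G6 stuck-at-0 reproduces the observed 0.

G6 stuck-at-0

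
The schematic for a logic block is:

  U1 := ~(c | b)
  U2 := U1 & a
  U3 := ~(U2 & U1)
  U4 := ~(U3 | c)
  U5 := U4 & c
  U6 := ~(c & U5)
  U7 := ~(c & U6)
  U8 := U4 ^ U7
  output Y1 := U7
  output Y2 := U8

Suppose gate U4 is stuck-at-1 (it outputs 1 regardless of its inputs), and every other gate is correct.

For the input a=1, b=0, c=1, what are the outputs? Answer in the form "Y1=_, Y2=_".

Y1=1, Y2=0

Propagate with U4 forced: U1=0, U2=0, U3=1, U4=1 [stuck-at-1], U5=1, U6=0, U7=1, U8=0.
So the outputs are Y1=1, Y2=0. (Without the fault they would be Y1=0, Y2=0.)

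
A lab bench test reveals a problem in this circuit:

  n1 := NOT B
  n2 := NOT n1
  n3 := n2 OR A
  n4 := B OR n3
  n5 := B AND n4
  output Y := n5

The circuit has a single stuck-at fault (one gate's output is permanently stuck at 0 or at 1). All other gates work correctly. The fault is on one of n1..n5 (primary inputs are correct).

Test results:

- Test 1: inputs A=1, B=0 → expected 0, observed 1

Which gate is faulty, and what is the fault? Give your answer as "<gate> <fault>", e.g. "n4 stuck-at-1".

Fault-free values for test 1 (A=1, B=0): n1=1, n2=0, n3=1, n4=1, n5=0, giving Y=0. Observed 1.
Test 1: faults giving observed 1 are {n5 stuck-at-1}.
Only n5 stuck-at-1 is consistent with every test.

n5 stuck-at-1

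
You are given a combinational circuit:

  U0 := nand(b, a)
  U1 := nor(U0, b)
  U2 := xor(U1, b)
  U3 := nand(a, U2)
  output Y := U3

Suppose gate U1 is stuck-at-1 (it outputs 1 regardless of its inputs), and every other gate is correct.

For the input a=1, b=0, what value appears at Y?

Propagate with U1 forced: U0=1, U1=1 [stuck-at-1], U2=1, U3=0.
So Y = 0. (Without the fault it would be 1.)

0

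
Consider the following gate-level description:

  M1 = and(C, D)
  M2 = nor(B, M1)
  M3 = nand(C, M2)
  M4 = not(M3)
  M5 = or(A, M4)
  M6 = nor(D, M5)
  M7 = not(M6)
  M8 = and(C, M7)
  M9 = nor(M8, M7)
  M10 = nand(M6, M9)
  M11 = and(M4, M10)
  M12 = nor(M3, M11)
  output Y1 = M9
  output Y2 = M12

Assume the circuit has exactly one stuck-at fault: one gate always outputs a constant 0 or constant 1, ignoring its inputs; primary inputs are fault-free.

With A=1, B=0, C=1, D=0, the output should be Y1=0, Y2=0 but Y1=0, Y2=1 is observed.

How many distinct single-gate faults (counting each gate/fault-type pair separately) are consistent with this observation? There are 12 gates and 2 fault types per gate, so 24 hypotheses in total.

4

Fault-free: M1=0, M2=1, M3=0, M4=1, M5=1, M6=0, M7=1, M8=1, M9=0, M10=1, M11=1, M12=0 → Y1=0, Y2=0. Observed Y1=0, Y2=1.
  M1: none of the 2 fault types match ✗
  M2: none of the 2 fault types match ✗
  M3: none of the 2 fault types match ✗
  M4: stuck-at-0 ✓; others ✗
  M5: none of the 2 fault types match ✗
  M6: none of the 2 fault types match ✗
  M7: none of the 2 fault types match ✗
  M8: none of the 2 fault types match ✗
  M9: none of the 2 fault types match ✗
  M10: stuck-at-0 ✓; others ✗
  M11: stuck-at-0 ✓; others ✗
  M12: stuck-at-1 ✓; others ✗
Consistent faults: {M4 stuck-at-0, M10 stuck-at-0, M11 stuck-at-0, M12 stuck-at-1} — 4 in all.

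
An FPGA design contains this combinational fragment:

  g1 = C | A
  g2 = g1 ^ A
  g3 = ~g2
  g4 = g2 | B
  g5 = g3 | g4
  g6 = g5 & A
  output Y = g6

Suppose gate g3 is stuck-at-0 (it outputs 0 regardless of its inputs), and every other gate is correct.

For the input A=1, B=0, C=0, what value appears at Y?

Propagate with g3 forced: g1=1, g2=0, g3=0 [stuck-at-0], g4=0, g5=0, g6=0.
So Y = 0. (Without the fault it would be 1.)

0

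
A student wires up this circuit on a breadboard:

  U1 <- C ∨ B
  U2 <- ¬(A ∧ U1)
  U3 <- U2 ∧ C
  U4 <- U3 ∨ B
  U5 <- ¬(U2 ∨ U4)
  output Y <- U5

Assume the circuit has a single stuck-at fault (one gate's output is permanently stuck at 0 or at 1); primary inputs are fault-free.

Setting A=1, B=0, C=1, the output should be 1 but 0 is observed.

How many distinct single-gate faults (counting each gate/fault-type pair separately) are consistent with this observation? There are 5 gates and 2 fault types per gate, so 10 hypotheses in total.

5

Fault-free: U1=1, U2=0, U3=0, U4=0, U5=1 → 1. Observed 0.
  U1 stuck-at-0: output 0 ✓
  U1 stuck-at-1: output 1 ✗
  U2 stuck-at-0: output 1 ✗
  U2 stuck-at-1: output 0 ✓
  U3 stuck-at-0: output 1 ✗
  U3 stuck-at-1: output 0 ✓
  U4 stuck-at-0: output 1 ✗
  U4 stuck-at-1: output 0 ✓
  U5 stuck-at-0: output 0 ✓
  U5 stuck-at-1: output 1 ✗
Consistent faults: {U1 stuck-at-0, U2 stuck-at-1, U3 stuck-at-1, U4 stuck-at-1, U5 stuck-at-0} — 5 in all.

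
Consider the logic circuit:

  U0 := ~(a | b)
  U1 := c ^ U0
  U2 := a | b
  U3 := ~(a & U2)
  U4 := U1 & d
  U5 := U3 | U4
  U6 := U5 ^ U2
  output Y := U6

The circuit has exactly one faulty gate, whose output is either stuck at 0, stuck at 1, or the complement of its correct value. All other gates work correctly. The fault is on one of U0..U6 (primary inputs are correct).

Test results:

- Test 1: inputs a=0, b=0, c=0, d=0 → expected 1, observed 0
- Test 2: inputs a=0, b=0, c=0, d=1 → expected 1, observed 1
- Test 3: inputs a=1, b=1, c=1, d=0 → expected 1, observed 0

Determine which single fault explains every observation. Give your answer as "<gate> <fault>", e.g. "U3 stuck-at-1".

U3 inverted output

Fault-free values for test 1 (a=0, b=0, c=0, d=0): U0=1, U1=1, U2=0, U3=1, U4=0, U5=1, U6=1, giving Y=1. Observed 0.
Test 1: faults giving observed 0 are {U2 stuck-at-1, U2 inverted output, U3 stuck-at-0, U3 inverted output, U5 stuck-at-0, U5 inverted output, U6 stuck-at-0, U6 inverted output}.
Test 2 (a=0, b=0, c=0, d=1): fault-free U0=1, U1=1, U2=0, U3=1, U4=1, U5=1, U6=1 → 1; observed 1. Eliminates U2 stuck-at-1, U2 inverted output, U5 stuck-at-0, U5 inverted output, U6 stuck-at-0, U6 inverted output.
Test 3 (a=1, b=1, c=1, d=0): fault-free U0=0, U1=1, U2=1, U3=0, U4=0, U5=0, U6=1 → 1; observed 0. Eliminates U3 stuck-at-0.
Only U3 inverted output is consistent with every test.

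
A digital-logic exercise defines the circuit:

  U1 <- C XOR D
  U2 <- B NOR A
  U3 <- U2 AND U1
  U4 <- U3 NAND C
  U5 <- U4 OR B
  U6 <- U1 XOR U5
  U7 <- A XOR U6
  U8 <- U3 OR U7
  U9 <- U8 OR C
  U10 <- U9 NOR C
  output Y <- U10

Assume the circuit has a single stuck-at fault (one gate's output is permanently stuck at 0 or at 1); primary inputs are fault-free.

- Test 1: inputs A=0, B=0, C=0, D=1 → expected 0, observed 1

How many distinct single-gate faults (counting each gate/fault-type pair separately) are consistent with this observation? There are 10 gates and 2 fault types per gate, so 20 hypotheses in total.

Fault-free: U1=1, U2=1, U3=1, U4=1, U5=1, U6=0, U7=0, U8=1, U9=1, U10=0 → 0. Observed 1.
  U1: none of the 2 fault types match ✗
  U2: stuck-at-0 ✓; others ✗
  U3: stuck-at-0 ✓; others ✗
  U4: none of the 2 fault types match ✗
  U5: none of the 2 fault types match ✗
  U6: none of the 2 fault types match ✗
  U7: none of the 2 fault types match ✗
  U8: stuck-at-0 ✓; others ✗
  U9: stuck-at-0 ✓; others ✗
  U10: stuck-at-1 ✓; others ✗
Consistent faults: {U2 stuck-at-0, U3 stuck-at-0, U8 stuck-at-0, U9 stuck-at-0, U10 stuck-at-1} — 5 in all.

5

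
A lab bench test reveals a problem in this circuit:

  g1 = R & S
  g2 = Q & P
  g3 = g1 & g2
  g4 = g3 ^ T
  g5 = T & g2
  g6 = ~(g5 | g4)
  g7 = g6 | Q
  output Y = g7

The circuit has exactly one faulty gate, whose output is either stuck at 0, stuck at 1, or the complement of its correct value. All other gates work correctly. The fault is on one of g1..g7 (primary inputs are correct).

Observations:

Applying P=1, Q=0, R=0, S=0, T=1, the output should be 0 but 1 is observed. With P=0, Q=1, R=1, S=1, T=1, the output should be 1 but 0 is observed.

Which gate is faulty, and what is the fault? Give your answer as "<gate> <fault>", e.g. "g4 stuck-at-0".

Fault-free values for test 1 (P=1, Q=0, R=0, S=0, T=1): g1=0, g2=0, g3=0, g4=1, g5=0, g6=0, g7=0, giving Y=0. Observed 1.
Test 1: faults giving observed 1 are {g3 stuck-at-1, g3 inverted output, g4 stuck-at-0, g4 inverted output, g6 stuck-at-1, g6 inverted output, g7 stuck-at-1, g7 inverted output}.
Test 2 (P=0, Q=1, R=1, S=1, T=1): fault-free g1=1, g2=0, g3=0, g4=1, g5=0, g6=0, g7=1 → 1; observed 0. Eliminates g3 stuck-at-1, g3 inverted output, g4 stuck-at-0, g4 inverted output, g6 stuck-at-1, g6 inverted output, g7 stuck-at-1.
Only g7 inverted output is consistent with every test.

g7 inverted output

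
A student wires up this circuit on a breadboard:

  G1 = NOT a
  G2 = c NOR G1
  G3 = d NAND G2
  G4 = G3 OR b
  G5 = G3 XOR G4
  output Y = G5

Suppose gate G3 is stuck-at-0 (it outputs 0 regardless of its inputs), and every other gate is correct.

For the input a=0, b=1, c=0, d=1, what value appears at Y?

1

Propagate with G3 forced: G1=1, G2=0, G3=0 [stuck-at-0], G4=1, G5=1.
So Y = 1. (Without the fault it would be 0.)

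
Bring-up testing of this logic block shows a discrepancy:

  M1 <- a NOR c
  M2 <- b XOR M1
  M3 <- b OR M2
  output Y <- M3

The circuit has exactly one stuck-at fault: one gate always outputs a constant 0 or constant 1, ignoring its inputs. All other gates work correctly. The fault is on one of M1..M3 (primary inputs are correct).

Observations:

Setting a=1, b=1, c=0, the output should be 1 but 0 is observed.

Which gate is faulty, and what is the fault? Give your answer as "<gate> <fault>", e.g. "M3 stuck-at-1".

M3 stuck-at-0

Fault-free values for test 1 (a=1, b=1, c=0): M1=0, M2=1, M3=1, giving Y=1. Observed 0.
Test 1: faults giving observed 0 are {M3 stuck-at-0}.
Only M3 stuck-at-0 is consistent with every test.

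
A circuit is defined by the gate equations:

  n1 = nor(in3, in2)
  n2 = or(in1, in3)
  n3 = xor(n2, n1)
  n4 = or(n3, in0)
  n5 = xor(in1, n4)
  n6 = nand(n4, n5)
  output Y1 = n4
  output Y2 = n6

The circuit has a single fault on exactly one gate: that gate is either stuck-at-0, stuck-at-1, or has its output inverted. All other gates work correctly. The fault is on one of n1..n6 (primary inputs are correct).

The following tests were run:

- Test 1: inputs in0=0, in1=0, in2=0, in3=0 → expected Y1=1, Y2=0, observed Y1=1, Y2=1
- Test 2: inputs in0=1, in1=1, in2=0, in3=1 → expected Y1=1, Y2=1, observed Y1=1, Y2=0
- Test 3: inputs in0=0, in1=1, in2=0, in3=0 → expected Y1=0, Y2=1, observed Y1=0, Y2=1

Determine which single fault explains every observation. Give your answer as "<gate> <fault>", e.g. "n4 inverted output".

n5 inverted output

Fault-free values for test 1 (in0=0, in1=0, in2=0, in3=0): n1=1, n2=0, n3=1, n4=1, n5=1, n6=0, giving Y1=1, Y2=0. Observed Y1=1, Y2=1.
Test 1: faults giving observed Y1=1, Y2=1 are {n5 stuck-at-0, n5 inverted output, n6 stuck-at-1, n6 inverted output}.
Test 2 (in0=1, in1=1, in2=0, in3=1): fault-free n1=0, n2=1, n3=1, n4=1, n5=0, n6=1 → Y1=1, Y2=1; observed Y1=1, Y2=0. Eliminates n5 stuck-at-0, n6 stuck-at-1.
Test 3 (in0=0, in1=1, in2=0, in3=0): fault-free n1=1, n2=1, n3=0, n4=0, n5=1, n6=1 → Y1=0, Y2=1; observed Y1=0, Y2=1. Eliminates n6 inverted output.
Only n5 inverted output is consistent with every test.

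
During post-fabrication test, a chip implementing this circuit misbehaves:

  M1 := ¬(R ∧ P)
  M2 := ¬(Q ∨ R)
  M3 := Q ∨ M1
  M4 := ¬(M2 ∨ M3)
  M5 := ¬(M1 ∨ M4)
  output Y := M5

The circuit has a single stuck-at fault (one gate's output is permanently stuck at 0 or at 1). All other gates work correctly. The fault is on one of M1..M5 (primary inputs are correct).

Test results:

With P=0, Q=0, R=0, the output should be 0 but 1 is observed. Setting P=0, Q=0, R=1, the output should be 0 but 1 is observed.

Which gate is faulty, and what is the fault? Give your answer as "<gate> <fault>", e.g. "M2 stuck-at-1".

M5 stuck-at-1

Fault-free values for test 1 (P=0, Q=0, R=0): M1=1, M2=1, M3=1, M4=0, M5=0, giving Y=0. Observed 1.
Test 1: faults giving observed 1 are {M1 stuck-at-0, M5 stuck-at-1}.
Test 2 (P=0, Q=0, R=1): fault-free M1=1, M2=0, M3=1, M4=0, M5=0 → 0; observed 1. Eliminates M1 stuck-at-0.
Only M5 stuck-at-1 is consistent with every test.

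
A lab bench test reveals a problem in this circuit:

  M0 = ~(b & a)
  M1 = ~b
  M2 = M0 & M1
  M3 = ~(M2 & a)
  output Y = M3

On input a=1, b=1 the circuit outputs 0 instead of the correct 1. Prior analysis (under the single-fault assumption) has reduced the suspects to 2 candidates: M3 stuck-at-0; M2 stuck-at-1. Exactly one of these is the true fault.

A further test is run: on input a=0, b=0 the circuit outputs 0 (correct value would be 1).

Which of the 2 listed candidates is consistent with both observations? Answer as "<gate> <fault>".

M3 stuck-at-0

Evaluate each candidate on input a=0, b=0:
  M3 stuck-at-0: M0=1, M1=1, M2=1, M3=0 [stuck-at-0] → 0 — matches
  M2 stuck-at-1: M0=1, M1=1, M2=1 [stuck-at-1], M3=1 → 1 — eliminated
Only M3 stuck-at-0 reproduces the observed 0.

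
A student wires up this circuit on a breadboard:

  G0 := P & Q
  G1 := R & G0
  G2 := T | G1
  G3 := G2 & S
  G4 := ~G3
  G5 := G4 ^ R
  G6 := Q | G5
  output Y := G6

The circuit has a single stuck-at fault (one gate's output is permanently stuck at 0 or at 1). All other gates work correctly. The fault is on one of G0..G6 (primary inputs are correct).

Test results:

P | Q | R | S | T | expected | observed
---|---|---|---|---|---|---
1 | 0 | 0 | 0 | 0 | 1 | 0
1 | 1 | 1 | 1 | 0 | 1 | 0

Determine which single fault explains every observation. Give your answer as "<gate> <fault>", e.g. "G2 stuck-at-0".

Fault-free values for test 1 (P=1, Q=0, R=0, S=0, T=0): G0=0, G1=0, G2=0, G3=0, G4=1, G5=1, G6=1, giving Y=1. Observed 0.
Test 1: faults giving observed 0 are {G3 stuck-at-1, G4 stuck-at-0, G5 stuck-at-0, G6 stuck-at-0}.
Test 2 (P=1, Q=1, R=1, S=1, T=0): fault-free G0=1, G1=1, G2=1, G3=1, G4=0, G5=1, G6=1 → 1; observed 0. Eliminates G3 stuck-at-1, G4 stuck-at-0, G5 stuck-at-0.
Only G6 stuck-at-0 is consistent with every test.

G6 stuck-at-0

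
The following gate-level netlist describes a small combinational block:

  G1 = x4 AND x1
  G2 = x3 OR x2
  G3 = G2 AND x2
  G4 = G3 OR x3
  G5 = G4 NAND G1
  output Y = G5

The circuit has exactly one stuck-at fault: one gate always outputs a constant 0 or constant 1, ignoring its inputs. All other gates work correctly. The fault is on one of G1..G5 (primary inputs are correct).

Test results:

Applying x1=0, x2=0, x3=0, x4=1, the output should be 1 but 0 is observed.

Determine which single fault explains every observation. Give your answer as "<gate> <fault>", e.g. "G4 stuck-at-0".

Fault-free values for test 1 (x1=0, x2=0, x3=0, x4=1): G1=0, G2=0, G3=0, G4=0, G5=1, giving Y=1. Observed 0.
Test 1: faults giving observed 0 are {G5 stuck-at-0}.
Only G5 stuck-at-0 is consistent with every test.

G5 stuck-at-0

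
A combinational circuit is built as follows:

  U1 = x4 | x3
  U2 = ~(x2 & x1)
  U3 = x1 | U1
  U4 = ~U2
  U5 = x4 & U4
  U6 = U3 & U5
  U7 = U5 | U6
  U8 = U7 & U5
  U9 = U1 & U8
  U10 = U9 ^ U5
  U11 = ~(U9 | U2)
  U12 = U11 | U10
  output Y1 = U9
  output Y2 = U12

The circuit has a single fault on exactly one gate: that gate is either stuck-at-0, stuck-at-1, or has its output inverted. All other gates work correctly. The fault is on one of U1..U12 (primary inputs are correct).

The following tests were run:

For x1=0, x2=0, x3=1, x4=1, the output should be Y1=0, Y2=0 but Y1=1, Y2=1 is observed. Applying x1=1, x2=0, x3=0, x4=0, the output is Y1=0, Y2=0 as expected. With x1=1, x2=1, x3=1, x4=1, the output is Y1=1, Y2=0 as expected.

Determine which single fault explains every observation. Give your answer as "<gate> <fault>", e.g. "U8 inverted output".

Fault-free values for test 1 (x1=0, x2=0, x3=1, x4=1): U1=1, U2=1, U3=1, U4=0, U5=0, U6=0, U7=0, U8=0, U9=0, U10=0, U11=0, U12=0, giving Y1=0, Y2=0. Observed Y1=1, Y2=1.
Test 1: faults giving observed Y1=1, Y2=1 are {U8 stuck-at-1, U8 inverted output, U9 stuck-at-1, U9 inverted output}.
Test 2 (x1=1, x2=0, x3=0, x4=0): fault-free U1=0, U2=1, U3=1, U4=0, U5=0, U6=0, U7=0, U8=0, U9=0, U10=0, U11=0, U12=0 → Y1=0, Y2=0; observed Y1=0, Y2=0. Eliminates U9 stuck-at-1, U9 inverted output.
Test 3 (x1=1, x2=1, x3=1, x4=1): fault-free U1=1, U2=0, U3=1, U4=1, U5=1, U6=1, U7=1, U8=1, U9=1, U10=0, U11=0, U12=0 → Y1=1, Y2=0; observed Y1=1, Y2=0. Eliminates U8 inverted output.
Only U8 stuck-at-1 is consistent with every test.

U8 stuck-at-1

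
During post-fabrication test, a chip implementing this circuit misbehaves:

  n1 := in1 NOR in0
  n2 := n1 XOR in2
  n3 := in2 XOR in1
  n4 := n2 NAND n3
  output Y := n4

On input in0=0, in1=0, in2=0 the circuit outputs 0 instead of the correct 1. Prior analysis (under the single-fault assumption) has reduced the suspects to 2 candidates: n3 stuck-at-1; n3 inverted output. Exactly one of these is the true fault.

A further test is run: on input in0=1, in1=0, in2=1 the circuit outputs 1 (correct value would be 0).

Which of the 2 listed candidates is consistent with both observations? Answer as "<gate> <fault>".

n3 inverted output

Evaluate each candidate on input in0=1, in1=0, in2=1:
  n3 stuck-at-1: n1=0, n2=1, n3=1 [stuck-at-1], n4=0 → 0 — eliminated
  n3 inverted output: n1=0, n2=1, n3=0 [inverted output], n4=1 → 1 — matches
Only n3 inverted output reproduces the observed 1.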